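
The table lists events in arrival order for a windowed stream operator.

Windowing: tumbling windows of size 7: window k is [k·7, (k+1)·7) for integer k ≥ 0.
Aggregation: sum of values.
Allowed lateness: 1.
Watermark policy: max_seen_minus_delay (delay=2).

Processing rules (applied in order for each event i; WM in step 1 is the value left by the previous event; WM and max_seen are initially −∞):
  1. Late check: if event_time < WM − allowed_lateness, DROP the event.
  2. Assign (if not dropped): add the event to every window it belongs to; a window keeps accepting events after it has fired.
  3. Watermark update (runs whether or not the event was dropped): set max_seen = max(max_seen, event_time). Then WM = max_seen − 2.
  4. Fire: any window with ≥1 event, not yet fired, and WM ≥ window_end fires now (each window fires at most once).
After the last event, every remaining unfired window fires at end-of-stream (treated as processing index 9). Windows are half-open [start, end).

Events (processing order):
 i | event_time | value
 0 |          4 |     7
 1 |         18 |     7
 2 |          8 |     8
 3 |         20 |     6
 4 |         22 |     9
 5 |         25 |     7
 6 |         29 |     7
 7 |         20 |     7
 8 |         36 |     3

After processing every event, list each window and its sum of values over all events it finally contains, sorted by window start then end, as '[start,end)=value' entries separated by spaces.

[0,7)=7 [14,21)=13 [21,28)=16 [28,35)=7 [35,42)=3

i=0 t=4 v=7: → [0,7); WM=2
i=1 t=18 v=7: → [14,21); WM=16; [0,7) fires=7
i=2 t=8 v=8: DROP (t<16-1); WM=16
i=3 t=20 v=6: → [14,21); WM=18
i=4 t=22 v=9: → [21,28); WM=20
i=5 t=25 v=7: → [21,28); WM=23; [14,21) fires=13
i=6 t=29 v=7: → [28,35); WM=27
i=7 t=20 v=7: DROP (t<27-1); WM=27
i=8 t=36 v=3: → [35,42); WM=34; [21,28) fires=16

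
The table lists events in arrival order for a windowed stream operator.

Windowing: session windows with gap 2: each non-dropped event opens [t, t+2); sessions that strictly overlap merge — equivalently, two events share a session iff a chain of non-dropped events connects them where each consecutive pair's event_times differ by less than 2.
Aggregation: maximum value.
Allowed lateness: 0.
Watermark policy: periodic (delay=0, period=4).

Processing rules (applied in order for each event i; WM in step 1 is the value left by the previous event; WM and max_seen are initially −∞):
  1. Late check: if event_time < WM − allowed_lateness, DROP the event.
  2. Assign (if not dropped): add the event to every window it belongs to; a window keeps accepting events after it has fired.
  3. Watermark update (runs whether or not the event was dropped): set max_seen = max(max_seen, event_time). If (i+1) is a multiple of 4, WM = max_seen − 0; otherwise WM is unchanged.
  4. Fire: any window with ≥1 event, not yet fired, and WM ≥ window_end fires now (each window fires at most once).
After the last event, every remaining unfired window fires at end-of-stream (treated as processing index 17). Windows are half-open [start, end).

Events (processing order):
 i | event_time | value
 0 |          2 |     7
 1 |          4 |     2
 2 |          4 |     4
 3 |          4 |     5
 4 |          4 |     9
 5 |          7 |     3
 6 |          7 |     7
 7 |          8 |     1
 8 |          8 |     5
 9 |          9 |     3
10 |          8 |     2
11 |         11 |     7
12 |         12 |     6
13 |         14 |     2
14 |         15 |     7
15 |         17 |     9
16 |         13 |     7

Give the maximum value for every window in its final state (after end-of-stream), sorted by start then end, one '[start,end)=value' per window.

[2,4)=7 [4,6)=9 [7,11)=7 [11,14)=7 [14,17)=7 [17,19)=9

i=0 t=2 v=7: → [2,4); WM=−∞
i=1 t=4 v=2: → [4,6); WM=−∞
i=2 t=4 v=4: → [4,6); WM=−∞
i=3 t=4 v=5: → [4,6); WM=4
i=4 t=4 v=9: → [4,6); WM=4
i=5 t=7 v=3: → [7,9); WM=4
i=6 t=7 v=7: → [7,9); WM=4
i=7 t=8 v=1: → [7,10); WM=8
i=8 t=8 v=5: → [7,10); WM=8
i=9 t=9 v=3: → [7,11); WM=8
i=10 t=8 v=2: → [7,11); WM=8
i=11 t=11 v=7: → [11,13); WM=11
i=12 t=12 v=6: → [11,14); WM=11
i=13 t=14 v=2: → [14,16); WM=11
i=14 t=15 v=7: → [14,17); WM=11
i=15 t=17 v=9: → [17,19); WM=17
i=16 t=13 v=7: DROP (t<17-0); WM=17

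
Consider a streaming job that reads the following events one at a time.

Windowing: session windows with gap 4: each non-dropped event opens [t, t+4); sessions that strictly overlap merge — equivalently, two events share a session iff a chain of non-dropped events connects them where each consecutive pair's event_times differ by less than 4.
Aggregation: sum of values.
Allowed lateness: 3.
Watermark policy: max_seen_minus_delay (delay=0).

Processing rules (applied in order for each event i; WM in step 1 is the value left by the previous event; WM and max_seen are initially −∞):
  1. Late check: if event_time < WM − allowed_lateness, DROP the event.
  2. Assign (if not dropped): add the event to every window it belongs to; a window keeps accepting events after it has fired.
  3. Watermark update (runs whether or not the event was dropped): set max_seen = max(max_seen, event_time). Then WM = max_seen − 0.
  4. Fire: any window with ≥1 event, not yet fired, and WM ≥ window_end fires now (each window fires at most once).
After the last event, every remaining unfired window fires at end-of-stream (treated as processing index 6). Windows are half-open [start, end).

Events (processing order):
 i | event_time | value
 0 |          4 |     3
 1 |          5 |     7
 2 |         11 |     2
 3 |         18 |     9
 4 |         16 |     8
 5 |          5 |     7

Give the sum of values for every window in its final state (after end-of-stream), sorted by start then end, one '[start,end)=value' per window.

i=0 t=4 v=3: → [4,8); WM=4
i=1 t=5 v=7: → [4,9); WM=5
i=2 t=11 v=2: → [11,15); WM=11
i=3 t=18 v=9: → [18,22); WM=18
i=4 t=16 v=8: → [16,22); WM=18
i=5 t=5 v=7: DROP (t<18-3); WM=18

[4,9)=10 [11,15)=2 [16,22)=17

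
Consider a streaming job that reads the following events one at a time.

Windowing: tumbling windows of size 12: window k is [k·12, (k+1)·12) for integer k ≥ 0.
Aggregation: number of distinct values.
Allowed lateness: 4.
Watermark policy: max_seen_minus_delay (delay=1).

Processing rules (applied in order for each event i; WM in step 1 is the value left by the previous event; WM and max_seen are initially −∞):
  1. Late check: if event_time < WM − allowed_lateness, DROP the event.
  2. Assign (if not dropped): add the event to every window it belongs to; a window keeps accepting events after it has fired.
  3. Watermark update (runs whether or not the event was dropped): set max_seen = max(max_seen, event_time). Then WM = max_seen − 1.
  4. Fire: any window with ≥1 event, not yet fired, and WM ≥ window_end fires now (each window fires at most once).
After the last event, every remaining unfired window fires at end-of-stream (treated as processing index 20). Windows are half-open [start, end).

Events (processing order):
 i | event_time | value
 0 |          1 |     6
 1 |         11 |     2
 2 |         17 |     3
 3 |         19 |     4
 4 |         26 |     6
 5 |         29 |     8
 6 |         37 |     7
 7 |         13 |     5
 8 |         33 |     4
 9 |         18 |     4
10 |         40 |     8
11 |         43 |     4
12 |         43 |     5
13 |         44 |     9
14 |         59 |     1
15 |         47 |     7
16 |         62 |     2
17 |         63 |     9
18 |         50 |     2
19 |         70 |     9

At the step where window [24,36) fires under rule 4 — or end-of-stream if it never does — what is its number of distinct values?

i=0 t=1 v=6: → [0,12); WM=0
i=1 t=11 v=2: → [0,12); WM=10
i=2 t=17 v=3: → [12,24); WM=16; [0,12) fires=2
i=3 t=19 v=4: → [12,24); WM=18
i=4 t=26 v=6: → [24,36); WM=25; [12,24) fires=2
i=5 t=29 v=8: → [24,36); WM=28
i=6 t=37 v=7: → [36,48); WM=36; [24,36) fires=2
i=7 t=13 v=5: DROP (t<36-4); WM=36
i=8 t=33 v=4: → [24,36); WM=36
i=9 t=18 v=4: DROP (t<36-4); WM=36
i=10 t=40 v=8: → [36,48); WM=39
i=11 t=43 v=4: → [36,48); WM=42
i=12 t=43 v=5: → [36,48); WM=42
i=13 t=44 v=9: → [36,48); WM=43
i=14 t=59 v=1: → [48,60); WM=58; [36,48) fires=5
i=15 t=47 v=7: DROP (t<58-4); WM=58
i=16 t=62 v=2: → [60,72); WM=61; [48,60) fires=1
i=17 t=63 v=9: → [60,72); WM=62
i=18 t=50 v=2: DROP (t<62-4); WM=62
i=19 t=70 v=9: → [60,72); WM=69

2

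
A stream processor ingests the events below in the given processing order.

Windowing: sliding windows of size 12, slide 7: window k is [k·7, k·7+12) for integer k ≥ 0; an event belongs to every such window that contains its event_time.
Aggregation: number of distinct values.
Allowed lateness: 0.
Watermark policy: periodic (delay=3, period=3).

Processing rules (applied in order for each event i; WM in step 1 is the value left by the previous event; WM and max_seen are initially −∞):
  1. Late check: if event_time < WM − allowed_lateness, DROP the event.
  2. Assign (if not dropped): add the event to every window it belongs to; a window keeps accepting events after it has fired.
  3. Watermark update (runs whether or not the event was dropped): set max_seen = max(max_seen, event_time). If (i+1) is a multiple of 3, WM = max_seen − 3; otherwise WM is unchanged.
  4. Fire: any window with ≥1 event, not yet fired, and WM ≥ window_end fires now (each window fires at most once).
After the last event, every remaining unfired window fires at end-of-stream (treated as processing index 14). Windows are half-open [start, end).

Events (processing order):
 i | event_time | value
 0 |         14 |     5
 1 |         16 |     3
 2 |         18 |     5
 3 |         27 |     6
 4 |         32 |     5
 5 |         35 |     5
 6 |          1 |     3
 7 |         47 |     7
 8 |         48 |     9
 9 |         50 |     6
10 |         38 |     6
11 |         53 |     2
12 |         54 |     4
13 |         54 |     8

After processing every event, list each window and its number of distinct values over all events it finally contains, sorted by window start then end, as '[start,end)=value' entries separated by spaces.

i=0 t=14 v=5: → [14,26),[7,19); WM=−∞
i=1 t=16 v=3: → [14,26),[7,19); WM=−∞
i=2 t=18 v=5: → [14,26),[7,19); WM=15
i=3 t=27 v=6: → [21,33); WM=15
i=4 t=32 v=5: → [28,40),[21,33); WM=15
i=5 t=35 v=5: → [35,47),[28,40); WM=32; [7,19) fires=2 [14,26) fires=2
i=6 t=1 v=3: DROP (t<32-0); WM=32
i=7 t=47 v=7: → [42,54); WM=32
i=8 t=48 v=9: → [42,54); WM=45; [21,33) fires=2 [28,40) fires=1
i=9 t=50 v=6: → [49,61),[42,54); WM=45
i=10 t=38 v=6: DROP (t<45-0); WM=45
i=11 t=53 v=2: → [49,61),[42,54); WM=50; [35,47) fires=1
i=12 t=54 v=4: → [49,61); WM=50
i=13 t=54 v=8: → [49,61); WM=50

[7,19)=2 [14,26)=2 [21,33)=2 [28,40)=1 [35,47)=1 [42,54)=4 [49,61)=4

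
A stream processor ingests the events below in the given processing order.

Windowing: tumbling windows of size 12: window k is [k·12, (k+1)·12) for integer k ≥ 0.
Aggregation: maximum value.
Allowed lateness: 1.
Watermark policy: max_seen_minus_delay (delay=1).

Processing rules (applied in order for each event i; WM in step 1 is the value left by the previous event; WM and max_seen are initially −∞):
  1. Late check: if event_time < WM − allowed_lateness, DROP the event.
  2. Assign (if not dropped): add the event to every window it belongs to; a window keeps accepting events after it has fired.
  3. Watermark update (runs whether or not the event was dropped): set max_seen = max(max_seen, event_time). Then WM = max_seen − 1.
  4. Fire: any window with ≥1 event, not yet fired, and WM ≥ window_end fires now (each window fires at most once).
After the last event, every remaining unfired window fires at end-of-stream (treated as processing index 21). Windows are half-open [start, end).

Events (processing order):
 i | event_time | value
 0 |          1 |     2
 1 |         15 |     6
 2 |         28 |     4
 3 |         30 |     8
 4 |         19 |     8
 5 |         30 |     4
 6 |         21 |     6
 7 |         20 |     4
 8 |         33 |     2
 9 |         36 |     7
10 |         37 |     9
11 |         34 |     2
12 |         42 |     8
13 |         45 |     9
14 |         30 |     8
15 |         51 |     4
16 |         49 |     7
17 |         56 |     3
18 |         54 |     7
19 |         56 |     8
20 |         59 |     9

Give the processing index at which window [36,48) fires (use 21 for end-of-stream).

15

i=0 t=1 v=2: → [0,12); WM=0
i=1 t=15 v=6: → [12,24); WM=14; [0,12) fires=2
i=2 t=28 v=4: → [24,36); WM=27; [12,24) fires=6
i=3 t=30 v=8: → [24,36); WM=29
i=4 t=19 v=8: DROP (t<29-1); WM=29
i=5 t=30 v=4: → [24,36); WM=29
i=6 t=21 v=6: DROP (t<29-1); WM=29
i=7 t=20 v=4: DROP (t<29-1); WM=29
i=8 t=33 v=2: → [24,36); WM=32
i=9 t=36 v=7: → [36,48); WM=35
i=10 t=37 v=9: → [36,48); WM=36; [24,36) fires=8
i=11 t=34 v=2: DROP (t<36-1); WM=36
i=12 t=42 v=8: → [36,48); WM=41
i=13 t=45 v=9: → [36,48); WM=44
i=14 t=30 v=8: DROP (t<44-1); WM=44
i=15 t=51 v=4: → [48,60); WM=50; [36,48) fires=9
i=16 t=49 v=7: → [48,60); WM=50
i=17 t=56 v=3: → [48,60); WM=55
i=18 t=54 v=7: → [48,60); WM=55
i=19 t=56 v=8: → [48,60); WM=55
i=20 t=59 v=9: → [48,60); WM=58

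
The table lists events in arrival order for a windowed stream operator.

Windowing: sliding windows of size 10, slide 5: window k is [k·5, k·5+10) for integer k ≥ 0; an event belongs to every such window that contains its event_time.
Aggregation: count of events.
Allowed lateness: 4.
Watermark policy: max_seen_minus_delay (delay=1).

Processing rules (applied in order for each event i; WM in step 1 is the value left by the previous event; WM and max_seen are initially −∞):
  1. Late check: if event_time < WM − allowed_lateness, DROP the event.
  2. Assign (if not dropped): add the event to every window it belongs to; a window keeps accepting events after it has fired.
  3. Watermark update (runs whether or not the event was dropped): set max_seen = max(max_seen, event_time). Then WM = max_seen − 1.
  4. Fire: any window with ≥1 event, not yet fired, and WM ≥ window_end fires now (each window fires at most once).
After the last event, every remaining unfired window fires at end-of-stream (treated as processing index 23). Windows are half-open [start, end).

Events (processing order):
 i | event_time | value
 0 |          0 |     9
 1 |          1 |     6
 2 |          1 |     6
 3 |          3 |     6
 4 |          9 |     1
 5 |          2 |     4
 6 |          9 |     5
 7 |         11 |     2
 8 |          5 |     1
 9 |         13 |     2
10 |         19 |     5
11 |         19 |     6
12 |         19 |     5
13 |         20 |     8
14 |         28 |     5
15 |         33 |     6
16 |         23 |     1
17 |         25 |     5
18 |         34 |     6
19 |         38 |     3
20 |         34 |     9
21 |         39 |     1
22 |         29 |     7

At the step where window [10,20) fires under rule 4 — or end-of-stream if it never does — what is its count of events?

i=0 t=0 v=9: → [0,10); WM=-1
i=1 t=1 v=6: → [0,10); WM=0
i=2 t=1 v=6: → [0,10); WM=0
i=3 t=3 v=6: → [0,10); WM=2
i=4 t=9 v=1: → [5,15),[0,10); WM=8
i=5 t=2 v=4: DROP (t<8-4); WM=8
i=6 t=9 v=5: → [5,15),[0,10); WM=8
i=7 t=11 v=2: → [10,20),[5,15); WM=10; [0,10) fires=6
i=8 t=5 v=1: DROP (t<10-4); WM=10
i=9 t=13 v=2: → [10,20),[5,15); WM=12
i=10 t=19 v=5: → [15,25),[10,20); WM=18; [5,15) fires=4
i=11 t=19 v=6: → [15,25),[10,20); WM=18
i=12 t=19 v=5: → [15,25),[10,20); WM=18
i=13 t=20 v=8: → [20,30),[15,25); WM=19
i=14 t=28 v=5: → [25,35),[20,30); WM=27; [10,20) fires=5 [15,25) fires=4
i=15 t=33 v=6: → [30,40),[25,35); WM=32; [20,30) fires=2
i=16 t=23 v=1: DROP (t<32-4); WM=32
i=17 t=25 v=5: DROP (t<32-4); WM=32
i=18 t=34 v=6: → [30,40),[25,35); WM=33
i=19 t=38 v=3: → [35,45),[30,40); WM=37; [25,35) fires=3
i=20 t=34 v=9: → [30,40),[25,35); WM=37
i=21 t=39 v=1: → [35,45),[30,40); WM=38
i=22 t=29 v=7: DROP (t<38-4); WM=38

5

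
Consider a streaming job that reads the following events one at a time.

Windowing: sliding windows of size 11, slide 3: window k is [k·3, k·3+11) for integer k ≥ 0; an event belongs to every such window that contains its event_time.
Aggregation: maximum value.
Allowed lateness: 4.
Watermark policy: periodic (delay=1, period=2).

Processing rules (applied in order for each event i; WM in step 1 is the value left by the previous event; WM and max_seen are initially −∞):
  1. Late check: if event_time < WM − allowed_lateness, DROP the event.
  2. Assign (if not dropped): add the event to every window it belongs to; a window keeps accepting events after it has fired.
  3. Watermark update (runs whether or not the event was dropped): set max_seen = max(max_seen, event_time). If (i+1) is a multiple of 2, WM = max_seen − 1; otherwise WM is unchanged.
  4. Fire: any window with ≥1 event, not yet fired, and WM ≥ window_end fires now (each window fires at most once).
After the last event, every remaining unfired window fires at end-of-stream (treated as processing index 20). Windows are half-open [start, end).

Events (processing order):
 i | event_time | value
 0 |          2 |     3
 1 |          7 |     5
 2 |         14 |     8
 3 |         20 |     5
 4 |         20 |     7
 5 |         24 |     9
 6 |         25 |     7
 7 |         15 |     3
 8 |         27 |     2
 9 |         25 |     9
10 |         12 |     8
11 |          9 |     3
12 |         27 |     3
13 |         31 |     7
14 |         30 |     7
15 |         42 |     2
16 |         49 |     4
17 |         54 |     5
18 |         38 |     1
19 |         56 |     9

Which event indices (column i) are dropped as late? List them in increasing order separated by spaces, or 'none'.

7 10 11 18

i=0 t=2 v=3: → [0,11); WM=−∞
i=1 t=7 v=5: → [6,17),[3,14),[0,11); WM=6
i=2 t=14 v=8: → [12,23),[9,20),[6,17); WM=6
i=3 t=20 v=5: → [18,29),[15,26),[12,23); WM=19; [0,11) fires=5 [3,14) fires=5 [6,17) fires=8
i=4 t=20 v=7: → [18,29),[15,26),[12,23); WM=19
i=5 t=24 v=9: → [24,35),[21,32),[18,29),[15,26); WM=23; [9,20) fires=8 [12,23) fires=8
i=6 t=25 v=7: → [24,35),[21,32),[18,29),[15,26); WM=23
i=7 t=15 v=3: DROP (t<23-4); WM=24
i=8 t=27 v=2: → [27,38),[24,35),[21,32),[18,29); WM=24
i=9 t=25 v=9: → [24,35),[21,32),[18,29),[15,26); WM=26; [15,26) fires=9
i=10 t=12 v=8: DROP (t<26-4); WM=26
i=11 t=9 v=3: DROP (t<26-4); WM=26
i=12 t=27 v=3: → [27,38),[24,35),[21,32),[18,29); WM=26
i=13 t=31 v=7: → [30,41),[27,38),[24,35),[21,32); WM=30; [18,29) fires=9
i=14 t=30 v=7: → [30,41),[27,38),[24,35),[21,32); WM=30
i=15 t=42 v=2: → [42,53),[39,50),[36,47),[33,44); WM=41; [21,32) fires=9 [24,35) fires=9 [27,38) fires=7 [30,41) fires=7
i=16 t=49 v=4: → [48,59),[45,56),[42,53),[39,50); WM=41
i=17 t=54 v=5: → [54,65),[51,62),[48,59),[45,56); WM=53; [33,44) fires=2 [36,47) fires=2 [39,50) fires=4 [42,53) fires=4
i=18 t=38 v=1: DROP (t<53-4); WM=53
i=19 t=56 v=9: → [54,65),[51,62),[48,59); WM=55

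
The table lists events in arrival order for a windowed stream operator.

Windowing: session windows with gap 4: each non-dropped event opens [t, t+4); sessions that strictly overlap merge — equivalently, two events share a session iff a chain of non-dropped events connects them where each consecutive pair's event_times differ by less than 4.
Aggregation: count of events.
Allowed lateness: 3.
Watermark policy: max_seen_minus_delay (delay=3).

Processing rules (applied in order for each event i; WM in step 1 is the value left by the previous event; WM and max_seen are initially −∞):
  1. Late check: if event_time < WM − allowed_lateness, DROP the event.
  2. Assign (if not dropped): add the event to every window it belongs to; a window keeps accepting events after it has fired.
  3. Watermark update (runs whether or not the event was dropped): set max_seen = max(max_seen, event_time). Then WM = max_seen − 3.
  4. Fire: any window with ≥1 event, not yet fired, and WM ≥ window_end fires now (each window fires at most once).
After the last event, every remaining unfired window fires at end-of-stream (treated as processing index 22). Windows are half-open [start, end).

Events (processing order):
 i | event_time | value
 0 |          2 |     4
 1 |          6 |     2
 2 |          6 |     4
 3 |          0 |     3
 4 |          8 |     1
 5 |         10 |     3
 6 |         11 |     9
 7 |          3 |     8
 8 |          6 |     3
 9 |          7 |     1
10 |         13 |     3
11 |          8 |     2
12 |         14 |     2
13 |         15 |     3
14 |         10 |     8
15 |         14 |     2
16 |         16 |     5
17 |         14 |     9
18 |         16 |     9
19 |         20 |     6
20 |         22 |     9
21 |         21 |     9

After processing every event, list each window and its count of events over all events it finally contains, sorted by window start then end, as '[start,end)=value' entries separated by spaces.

i=0 t=2 v=4: → [2,6); WM=-1
i=1 t=6 v=2: → [6,10); WM=3
i=2 t=6 v=4: → [6,10); WM=3
i=3 t=0 v=3: → [0,6); WM=3
i=4 t=8 v=1: → [6,12); WM=5
i=5 t=10 v=3: → [6,14); WM=7
i=6 t=11 v=9: → [6,15); WM=8
i=7 t=3 v=8: DROP (t<8-3); WM=8
i=8 t=6 v=3: → [6,15); WM=8
i=9 t=7 v=1: → [6,15); WM=8
i=10 t=13 v=3: → [6,17); WM=10
i=11 t=8 v=2: → [6,17); WM=10
i=12 t=14 v=2: → [6,18); WM=11
i=13 t=15 v=3: → [6,19); WM=12
i=14 t=10 v=8: → [6,19); WM=12
i=15 t=14 v=2: → [6,19); WM=12
i=16 t=16 v=5: → [6,20); WM=13
i=17 t=14 v=9: → [6,20); WM=13
i=18 t=16 v=9: → [6,20); WM=13
i=19 t=20 v=6: → [20,24); WM=17
i=20 t=22 v=9: → [20,26); WM=19
i=21 t=21 v=9: → [20,26); WM=19

[0,6)=2 [6,20)=16 [20,26)=3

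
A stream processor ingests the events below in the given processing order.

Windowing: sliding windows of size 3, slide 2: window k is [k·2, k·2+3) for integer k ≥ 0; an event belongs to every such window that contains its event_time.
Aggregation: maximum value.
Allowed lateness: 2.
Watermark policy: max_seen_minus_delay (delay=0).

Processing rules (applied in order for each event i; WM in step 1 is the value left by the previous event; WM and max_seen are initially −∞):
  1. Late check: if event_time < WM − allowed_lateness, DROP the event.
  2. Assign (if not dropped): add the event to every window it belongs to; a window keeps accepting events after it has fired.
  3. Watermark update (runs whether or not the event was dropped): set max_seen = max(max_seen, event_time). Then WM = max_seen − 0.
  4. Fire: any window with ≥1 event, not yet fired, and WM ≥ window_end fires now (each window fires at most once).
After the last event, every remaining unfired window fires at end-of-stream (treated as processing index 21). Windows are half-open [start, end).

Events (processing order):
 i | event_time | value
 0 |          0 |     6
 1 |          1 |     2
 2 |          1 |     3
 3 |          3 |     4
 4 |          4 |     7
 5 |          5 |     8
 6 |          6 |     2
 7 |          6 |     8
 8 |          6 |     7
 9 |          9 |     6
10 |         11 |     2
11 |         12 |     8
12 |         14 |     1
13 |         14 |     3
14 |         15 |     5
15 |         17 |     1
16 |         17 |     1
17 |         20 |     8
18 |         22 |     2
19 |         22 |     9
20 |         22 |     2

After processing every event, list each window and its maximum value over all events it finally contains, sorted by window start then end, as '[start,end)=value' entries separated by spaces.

i=0 t=0 v=6: → [0,3); WM=0
i=1 t=1 v=2: → [0,3); WM=1
i=2 t=1 v=3: → [0,3); WM=1
i=3 t=3 v=4: → [2,5); WM=3; [0,3) fires=6
i=4 t=4 v=7: → [4,7),[2,5); WM=4
i=5 t=5 v=8: → [4,7); WM=5; [2,5) fires=7
i=6 t=6 v=2: → [6,9),[4,7); WM=6
i=7 t=6 v=8: → [6,9),[4,7); WM=6
i=8 t=6 v=7: → [6,9),[4,7); WM=6
i=9 t=9 v=6: → [8,11); WM=9; [4,7) fires=8 [6,9) fires=8
i=10 t=11 v=2: → [10,13); WM=11; [8,11) fires=6
i=11 t=12 v=8: → [12,15),[10,13); WM=12
i=12 t=14 v=1: → [14,17),[12,15); WM=14; [10,13) fires=8
i=13 t=14 v=3: → [14,17),[12,15); WM=14
i=14 t=15 v=5: → [14,17); WM=15; [12,15) fires=8
i=15 t=17 v=1: → [16,19); WM=17; [14,17) fires=5
i=16 t=17 v=1: → [16,19); WM=17
i=17 t=20 v=8: → [20,23),[18,21); WM=20; [16,19) fires=1
i=18 t=22 v=2: → [22,25),[20,23); WM=22; [18,21) fires=8
i=19 t=22 v=9: → [22,25),[20,23); WM=22
i=20 t=22 v=2: → [22,25),[20,23); WM=22

[0,3)=6 [2,5)=7 [4,7)=8 [6,9)=8 [8,11)=6 [10,13)=8 [12,15)=8 [14,17)=5 [16,19)=1 [18,21)=8 [20,23)=9 [22,25)=9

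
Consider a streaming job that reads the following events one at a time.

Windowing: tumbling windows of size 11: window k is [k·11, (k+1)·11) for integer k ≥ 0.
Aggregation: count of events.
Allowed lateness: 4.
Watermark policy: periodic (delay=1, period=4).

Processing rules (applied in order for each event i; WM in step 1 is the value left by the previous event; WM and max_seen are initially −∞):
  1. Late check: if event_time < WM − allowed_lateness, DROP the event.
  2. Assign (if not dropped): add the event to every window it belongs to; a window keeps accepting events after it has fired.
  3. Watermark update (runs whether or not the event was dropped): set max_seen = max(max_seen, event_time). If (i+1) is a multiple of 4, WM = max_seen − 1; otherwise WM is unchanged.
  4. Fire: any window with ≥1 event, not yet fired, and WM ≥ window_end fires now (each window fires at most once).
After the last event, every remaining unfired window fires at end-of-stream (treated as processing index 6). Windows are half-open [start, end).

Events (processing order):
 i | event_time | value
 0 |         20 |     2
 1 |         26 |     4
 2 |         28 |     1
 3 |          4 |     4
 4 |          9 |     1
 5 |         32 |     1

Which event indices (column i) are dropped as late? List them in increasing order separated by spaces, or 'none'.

4

i=0 t=20 v=2: → [11,22); WM=−∞
i=1 t=26 v=4: → [22,33); WM=−∞
i=2 t=28 v=1: → [22,33); WM=−∞
i=3 t=4 v=4: → [0,11); WM=27; [0,11) fires=1 [11,22) fires=1
i=4 t=9 v=1: DROP (t<27-4); WM=27
i=5 t=32 v=1: → [22,33); WM=27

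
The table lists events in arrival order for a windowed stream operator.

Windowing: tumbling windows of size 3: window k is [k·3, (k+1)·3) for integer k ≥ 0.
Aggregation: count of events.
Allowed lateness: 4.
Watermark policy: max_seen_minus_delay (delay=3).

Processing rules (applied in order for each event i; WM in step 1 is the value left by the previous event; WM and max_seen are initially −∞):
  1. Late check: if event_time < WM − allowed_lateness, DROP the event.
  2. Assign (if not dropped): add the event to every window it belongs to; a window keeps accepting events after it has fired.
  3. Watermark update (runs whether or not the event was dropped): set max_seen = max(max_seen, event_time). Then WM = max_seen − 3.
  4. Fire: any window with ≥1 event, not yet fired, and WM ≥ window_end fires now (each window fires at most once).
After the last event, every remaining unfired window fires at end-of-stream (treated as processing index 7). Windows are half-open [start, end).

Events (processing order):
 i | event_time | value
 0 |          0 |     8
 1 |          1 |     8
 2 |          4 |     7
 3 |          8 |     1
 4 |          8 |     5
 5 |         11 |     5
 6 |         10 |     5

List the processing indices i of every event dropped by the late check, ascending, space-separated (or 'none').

i=0 t=0 v=8: → [0,3); WM=-3
i=1 t=1 v=8: → [0,3); WM=-2
i=2 t=4 v=7: → [3,6); WM=1
i=3 t=8 v=1: → [6,9); WM=5; [0,3) fires=2
i=4 t=8 v=5: → [6,9); WM=5
i=5 t=11 v=5: → [9,12); WM=8; [3,6) fires=1
i=6 t=10 v=5: → [9,12); WM=8

none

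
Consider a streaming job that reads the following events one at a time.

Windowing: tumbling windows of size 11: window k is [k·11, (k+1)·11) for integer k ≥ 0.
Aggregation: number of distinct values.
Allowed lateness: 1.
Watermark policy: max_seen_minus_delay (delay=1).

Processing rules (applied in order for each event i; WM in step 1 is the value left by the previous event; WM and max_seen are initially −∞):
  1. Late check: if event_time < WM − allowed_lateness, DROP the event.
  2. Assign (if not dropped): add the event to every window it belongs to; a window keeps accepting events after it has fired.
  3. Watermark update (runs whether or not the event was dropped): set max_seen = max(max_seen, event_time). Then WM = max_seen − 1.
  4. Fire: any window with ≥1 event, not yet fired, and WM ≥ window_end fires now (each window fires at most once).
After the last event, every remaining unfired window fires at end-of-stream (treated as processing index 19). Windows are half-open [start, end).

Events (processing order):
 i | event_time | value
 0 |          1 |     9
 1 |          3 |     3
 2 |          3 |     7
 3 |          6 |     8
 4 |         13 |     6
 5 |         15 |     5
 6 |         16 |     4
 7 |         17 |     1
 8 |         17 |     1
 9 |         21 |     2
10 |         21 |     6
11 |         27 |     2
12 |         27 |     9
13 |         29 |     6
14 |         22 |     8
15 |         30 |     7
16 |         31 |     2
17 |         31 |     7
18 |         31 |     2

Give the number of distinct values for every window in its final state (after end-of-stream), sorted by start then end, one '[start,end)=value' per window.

[0,11)=4 [11,22)=5 [22,33)=4

i=0 t=1 v=9: → [0,11); WM=0
i=1 t=3 v=3: → [0,11); WM=2
i=2 t=3 v=7: → [0,11); WM=2
i=3 t=6 v=8: → [0,11); WM=5
i=4 t=13 v=6: → [11,22); WM=12; [0,11) fires=4
i=5 t=15 v=5: → [11,22); WM=14
i=6 t=16 v=4: → [11,22); WM=15
i=7 t=17 v=1: → [11,22); WM=16
i=8 t=17 v=1: → [11,22); WM=16
i=9 t=21 v=2: → [11,22); WM=20
i=10 t=21 v=6: → [11,22); WM=20
i=11 t=27 v=2: → [22,33); WM=26; [11,22) fires=5
i=12 t=27 v=9: → [22,33); WM=26
i=13 t=29 v=6: → [22,33); WM=28
i=14 t=22 v=8: DROP (t<28-1); WM=28
i=15 t=30 v=7: → [22,33); WM=29
i=16 t=31 v=2: → [22,33); WM=30
i=17 t=31 v=7: → [22,33); WM=30
i=18 t=31 v=2: → [22,33); WM=30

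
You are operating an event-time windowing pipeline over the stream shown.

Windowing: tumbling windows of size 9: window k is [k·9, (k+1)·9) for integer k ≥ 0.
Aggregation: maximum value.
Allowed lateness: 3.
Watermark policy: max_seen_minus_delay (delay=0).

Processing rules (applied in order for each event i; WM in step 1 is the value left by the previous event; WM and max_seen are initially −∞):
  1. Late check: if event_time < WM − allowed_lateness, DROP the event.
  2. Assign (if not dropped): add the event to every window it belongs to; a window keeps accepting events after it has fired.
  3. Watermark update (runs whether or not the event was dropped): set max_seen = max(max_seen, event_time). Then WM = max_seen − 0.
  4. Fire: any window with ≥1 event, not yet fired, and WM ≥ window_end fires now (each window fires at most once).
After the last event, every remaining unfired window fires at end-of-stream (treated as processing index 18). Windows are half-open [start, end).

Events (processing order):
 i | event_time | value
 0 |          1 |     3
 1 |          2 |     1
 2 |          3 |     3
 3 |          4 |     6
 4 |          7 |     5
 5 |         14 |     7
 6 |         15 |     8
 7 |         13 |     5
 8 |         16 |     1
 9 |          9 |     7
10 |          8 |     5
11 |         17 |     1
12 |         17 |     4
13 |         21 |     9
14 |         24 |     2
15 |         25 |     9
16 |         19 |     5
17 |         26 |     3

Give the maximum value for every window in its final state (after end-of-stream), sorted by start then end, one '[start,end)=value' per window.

i=0 t=1 v=3: → [0,9); WM=1
i=1 t=2 v=1: → [0,9); WM=2
i=2 t=3 v=3: → [0,9); WM=3
i=3 t=4 v=6: → [0,9); WM=4
i=4 t=7 v=5: → [0,9); WM=7
i=5 t=14 v=7: → [9,18); WM=14; [0,9) fires=6
i=6 t=15 v=8: → [9,18); WM=15
i=7 t=13 v=5: → [9,18); WM=15
i=8 t=16 v=1: → [9,18); WM=16
i=9 t=9 v=7: DROP (t<16-3); WM=16
i=10 t=8 v=5: DROP (t<16-3); WM=16
i=11 t=17 v=1: → [9,18); WM=17
i=12 t=17 v=4: → [9,18); WM=17
i=13 t=21 v=9: → [18,27); WM=21; [9,18) fires=8
i=14 t=24 v=2: → [18,27); WM=24
i=15 t=25 v=9: → [18,27); WM=25
i=16 t=19 v=5: DROP (t<25-3); WM=25
i=17 t=26 v=3: → [18,27); WM=26

[0,9)=6 [9,18)=8 [18,27)=9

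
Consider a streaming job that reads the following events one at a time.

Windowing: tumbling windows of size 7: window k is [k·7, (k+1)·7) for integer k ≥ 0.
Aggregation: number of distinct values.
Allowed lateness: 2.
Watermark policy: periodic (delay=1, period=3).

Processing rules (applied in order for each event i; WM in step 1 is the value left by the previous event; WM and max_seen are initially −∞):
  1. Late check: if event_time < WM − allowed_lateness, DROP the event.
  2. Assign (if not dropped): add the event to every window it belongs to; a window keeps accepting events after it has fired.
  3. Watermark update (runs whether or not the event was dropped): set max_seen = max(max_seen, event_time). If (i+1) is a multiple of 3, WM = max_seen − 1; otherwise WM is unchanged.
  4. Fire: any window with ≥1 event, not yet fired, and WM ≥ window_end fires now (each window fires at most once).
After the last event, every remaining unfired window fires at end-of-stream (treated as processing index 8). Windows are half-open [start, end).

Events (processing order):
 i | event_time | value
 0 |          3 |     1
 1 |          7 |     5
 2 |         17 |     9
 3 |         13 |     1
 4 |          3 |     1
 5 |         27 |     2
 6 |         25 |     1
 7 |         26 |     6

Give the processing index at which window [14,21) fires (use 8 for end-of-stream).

i=0 t=3 v=1: → [0,7); WM=−∞
i=1 t=7 v=5: → [7,14); WM=−∞
i=2 t=17 v=9: → [14,21); WM=16; [0,7) fires=1 [7,14) fires=1
i=3 t=13 v=1: DROP (t<16-2); WM=16
i=4 t=3 v=1: DROP (t<16-2); WM=16
i=5 t=27 v=2: → [21,28); WM=26; [14,21) fires=1
i=6 t=25 v=1: → [21,28); WM=26
i=7 t=26 v=6: → [21,28); WM=26

5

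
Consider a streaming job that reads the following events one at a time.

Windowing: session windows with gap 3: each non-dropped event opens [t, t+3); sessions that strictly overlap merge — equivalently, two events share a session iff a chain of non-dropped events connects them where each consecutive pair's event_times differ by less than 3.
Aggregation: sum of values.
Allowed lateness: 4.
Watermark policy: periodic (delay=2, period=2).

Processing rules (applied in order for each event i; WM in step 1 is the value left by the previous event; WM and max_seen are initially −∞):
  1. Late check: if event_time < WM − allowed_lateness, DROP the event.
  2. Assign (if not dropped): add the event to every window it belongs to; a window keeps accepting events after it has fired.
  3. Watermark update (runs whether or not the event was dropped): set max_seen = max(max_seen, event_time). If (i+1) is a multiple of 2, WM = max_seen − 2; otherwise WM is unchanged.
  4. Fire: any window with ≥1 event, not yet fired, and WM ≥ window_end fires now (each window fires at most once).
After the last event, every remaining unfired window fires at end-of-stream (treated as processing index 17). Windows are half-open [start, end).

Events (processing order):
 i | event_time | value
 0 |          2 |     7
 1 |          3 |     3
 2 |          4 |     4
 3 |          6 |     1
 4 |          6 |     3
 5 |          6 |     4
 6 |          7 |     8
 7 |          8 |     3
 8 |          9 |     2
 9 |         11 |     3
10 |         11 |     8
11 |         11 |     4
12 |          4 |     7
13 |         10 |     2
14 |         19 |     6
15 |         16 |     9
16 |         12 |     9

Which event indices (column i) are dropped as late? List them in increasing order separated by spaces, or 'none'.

i=0 t=2 v=7: → [2,5); WM=−∞
i=1 t=3 v=3: → [2,6); WM=1
i=2 t=4 v=4: → [2,7); WM=1
i=3 t=6 v=1: → [2,9); WM=4
i=4 t=6 v=3: → [2,9); WM=4
i=5 t=6 v=4: → [2,9); WM=4
i=6 t=7 v=8: → [2,10); WM=4
i=7 t=8 v=3: → [2,11); WM=6
i=8 t=9 v=2: → [2,12); WM=6
i=9 t=11 v=3: → [2,14); WM=9
i=10 t=11 v=8: → [2,14); WM=9
i=11 t=11 v=4: → [2,14); WM=9
i=12 t=4 v=7: DROP (t<9-4); WM=9
i=13 t=10 v=2: → [2,14); WM=9
i=14 t=19 v=6: → [19,22); WM=9
i=15 t=16 v=9: → [16,19); WM=17
i=16 t=12 v=9: DROP (t<17-4); WM=17

12 16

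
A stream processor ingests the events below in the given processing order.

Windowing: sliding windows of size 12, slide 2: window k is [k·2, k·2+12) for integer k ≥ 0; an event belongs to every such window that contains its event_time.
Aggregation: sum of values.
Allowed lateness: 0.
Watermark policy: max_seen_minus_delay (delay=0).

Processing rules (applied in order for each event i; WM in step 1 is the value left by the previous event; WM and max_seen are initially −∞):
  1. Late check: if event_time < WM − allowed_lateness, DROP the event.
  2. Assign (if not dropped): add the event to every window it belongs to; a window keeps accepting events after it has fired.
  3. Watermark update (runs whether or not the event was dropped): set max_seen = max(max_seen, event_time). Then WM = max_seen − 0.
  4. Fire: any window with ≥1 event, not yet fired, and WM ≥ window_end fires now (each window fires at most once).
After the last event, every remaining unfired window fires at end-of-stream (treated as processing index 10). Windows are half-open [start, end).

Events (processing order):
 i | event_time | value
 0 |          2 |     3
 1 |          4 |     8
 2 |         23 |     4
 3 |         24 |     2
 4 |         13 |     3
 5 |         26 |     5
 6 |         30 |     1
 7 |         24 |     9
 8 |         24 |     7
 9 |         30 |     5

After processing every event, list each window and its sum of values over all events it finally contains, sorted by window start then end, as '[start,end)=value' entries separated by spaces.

[0,12)=11 [2,14)=11 [4,16)=8 [12,24)=4 [14,26)=6 [16,28)=11 [18,30)=11 [20,32)=17 [22,34)=17 [24,36)=13 [26,38)=11 [28,40)=6 [30,42)=6

i=0 t=2 v=3: → [2,14),[0,12); WM=2
i=1 t=4 v=8: → [4,16),[2,14),[0,12); WM=4
i=2 t=23 v=4: → [22,34),[20,32),[18,30),[16,28),[14,26),[12,24); WM=23; [0,12) fires=11 [2,14) fires=11 [4,16) fires=8
i=3 t=24 v=2: → [24,36),[22,34),[20,32),[18,30),[16,28),[14,26); WM=24; [12,24) fires=4
i=4 t=13 v=3: DROP (t<24-0); WM=24
i=5 t=26 v=5: → [26,38),[24,36),[22,34),[20,32),[18,30),[16,28); WM=26; [14,26) fires=6
i=6 t=30 v=1: → [30,42),[28,40),[26,38),[24,36),[22,34),[20,32); WM=30; [16,28) fires=11 [18,30) fires=11
i=7 t=24 v=9: DROP (t<30-0); WM=30
i=8 t=24 v=7: DROP (t<30-0); WM=30
i=9 t=30 v=5: → [30,42),[28,40),[26,38),[24,36),[22,34),[20,32); WM=30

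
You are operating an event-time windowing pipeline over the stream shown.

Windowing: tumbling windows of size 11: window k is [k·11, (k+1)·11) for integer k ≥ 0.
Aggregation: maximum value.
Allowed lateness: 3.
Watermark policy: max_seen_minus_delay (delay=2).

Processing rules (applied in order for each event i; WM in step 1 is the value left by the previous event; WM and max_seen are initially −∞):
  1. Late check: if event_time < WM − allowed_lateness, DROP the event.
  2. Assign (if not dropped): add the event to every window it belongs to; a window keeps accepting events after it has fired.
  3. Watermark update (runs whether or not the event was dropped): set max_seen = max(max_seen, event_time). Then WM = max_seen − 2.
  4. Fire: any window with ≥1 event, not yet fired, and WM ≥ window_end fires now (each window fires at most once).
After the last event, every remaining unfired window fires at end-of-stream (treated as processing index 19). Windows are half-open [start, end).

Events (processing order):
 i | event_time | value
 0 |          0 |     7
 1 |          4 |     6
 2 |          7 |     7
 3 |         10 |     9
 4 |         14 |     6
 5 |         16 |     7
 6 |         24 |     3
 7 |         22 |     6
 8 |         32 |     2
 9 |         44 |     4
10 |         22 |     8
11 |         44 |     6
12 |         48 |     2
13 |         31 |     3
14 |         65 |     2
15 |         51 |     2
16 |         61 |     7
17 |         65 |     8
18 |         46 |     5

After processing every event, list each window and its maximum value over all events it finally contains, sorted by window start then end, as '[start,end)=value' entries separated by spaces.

[0,11)=9 [11,22)=7 [22,33)=6 [44,55)=6 [55,66)=8

i=0 t=0 v=7: → [0,11); WM=-2
i=1 t=4 v=6: → [0,11); WM=2
i=2 t=7 v=7: → [0,11); WM=5
i=3 t=10 v=9: → [0,11); WM=8
i=4 t=14 v=6: → [11,22); WM=12; [0,11) fires=9
i=5 t=16 v=7: → [11,22); WM=14
i=6 t=24 v=3: → [22,33); WM=22; [11,22) fires=7
i=7 t=22 v=6: → [22,33); WM=22
i=8 t=32 v=2: → [22,33); WM=30
i=9 t=44 v=4: → [44,55); WM=42; [22,33) fires=6
i=10 t=22 v=8: DROP (t<42-3); WM=42
i=11 t=44 v=6: → [44,55); WM=42
i=12 t=48 v=2: → [44,55); WM=46
i=13 t=31 v=3: DROP (t<46-3); WM=46
i=14 t=65 v=2: → [55,66); WM=63; [44,55) fires=6
i=15 t=51 v=2: DROP (t<63-3); WM=63
i=16 t=61 v=7: → [55,66); WM=63
i=17 t=65 v=8: → [55,66); WM=63
i=18 t=46 v=5: DROP (t<63-3); WM=63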